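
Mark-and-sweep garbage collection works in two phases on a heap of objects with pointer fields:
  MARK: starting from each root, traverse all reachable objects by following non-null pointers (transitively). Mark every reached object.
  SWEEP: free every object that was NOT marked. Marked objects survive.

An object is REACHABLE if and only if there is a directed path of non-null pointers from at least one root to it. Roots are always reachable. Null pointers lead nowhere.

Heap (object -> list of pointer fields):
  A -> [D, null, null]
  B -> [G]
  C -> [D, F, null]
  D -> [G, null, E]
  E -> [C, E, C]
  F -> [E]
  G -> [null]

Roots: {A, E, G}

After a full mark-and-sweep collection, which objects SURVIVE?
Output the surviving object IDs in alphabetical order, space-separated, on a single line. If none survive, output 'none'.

Roots: A E G
Mark A: refs=D null null, marked=A
Mark E: refs=C E C, marked=A E
Mark G: refs=null, marked=A E G
Mark D: refs=G null E, marked=A D E G
Mark C: refs=D F null, marked=A C D E G
Mark F: refs=E, marked=A C D E F G
Unmarked (collected): B

Answer: A C D E F G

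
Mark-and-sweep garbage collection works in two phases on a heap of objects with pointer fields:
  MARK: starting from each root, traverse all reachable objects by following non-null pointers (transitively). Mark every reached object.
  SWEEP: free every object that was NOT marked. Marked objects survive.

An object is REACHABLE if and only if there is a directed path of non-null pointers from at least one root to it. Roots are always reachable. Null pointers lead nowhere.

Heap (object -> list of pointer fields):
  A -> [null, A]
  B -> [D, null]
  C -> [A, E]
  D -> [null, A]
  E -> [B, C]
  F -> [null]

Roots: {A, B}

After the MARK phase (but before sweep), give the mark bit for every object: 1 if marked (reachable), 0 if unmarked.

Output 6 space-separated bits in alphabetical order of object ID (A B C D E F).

Answer: 1 1 0 1 0 0

Derivation:
Roots: A B
Mark A: refs=null A, marked=A
Mark B: refs=D null, marked=A B
Mark D: refs=null A, marked=A B D
Unmarked (collected): C E F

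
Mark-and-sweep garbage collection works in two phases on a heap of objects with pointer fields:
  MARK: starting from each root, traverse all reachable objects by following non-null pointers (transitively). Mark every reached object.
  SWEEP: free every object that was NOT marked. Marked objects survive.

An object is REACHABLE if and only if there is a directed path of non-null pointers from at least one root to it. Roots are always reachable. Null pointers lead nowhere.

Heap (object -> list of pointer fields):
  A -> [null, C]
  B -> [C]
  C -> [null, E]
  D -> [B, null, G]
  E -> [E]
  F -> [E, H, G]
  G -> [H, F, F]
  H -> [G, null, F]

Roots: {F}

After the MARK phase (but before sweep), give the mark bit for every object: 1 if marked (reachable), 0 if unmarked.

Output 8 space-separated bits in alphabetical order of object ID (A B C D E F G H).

Roots: F
Mark F: refs=E H G, marked=F
Mark E: refs=E, marked=E F
Mark H: refs=G null F, marked=E F H
Mark G: refs=H F F, marked=E F G H
Unmarked (collected): A B C D

Answer: 0 0 0 0 1 1 1 1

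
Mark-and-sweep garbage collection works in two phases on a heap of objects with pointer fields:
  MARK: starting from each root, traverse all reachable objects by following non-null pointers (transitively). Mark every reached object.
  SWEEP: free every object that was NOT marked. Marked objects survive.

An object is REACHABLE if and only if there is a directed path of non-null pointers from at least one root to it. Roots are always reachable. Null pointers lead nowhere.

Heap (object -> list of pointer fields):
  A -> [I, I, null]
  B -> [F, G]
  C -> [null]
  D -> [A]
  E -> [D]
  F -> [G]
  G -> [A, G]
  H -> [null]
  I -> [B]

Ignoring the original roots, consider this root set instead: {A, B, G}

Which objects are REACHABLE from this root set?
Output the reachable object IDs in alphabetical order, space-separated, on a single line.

Roots: A B G
Mark A: refs=I I null, marked=A
Mark B: refs=F G, marked=A B
Mark G: refs=A G, marked=A B G
Mark I: refs=B, marked=A B G I
Mark F: refs=G, marked=A B F G I
Unmarked (collected): C D E H

Answer: A B F G I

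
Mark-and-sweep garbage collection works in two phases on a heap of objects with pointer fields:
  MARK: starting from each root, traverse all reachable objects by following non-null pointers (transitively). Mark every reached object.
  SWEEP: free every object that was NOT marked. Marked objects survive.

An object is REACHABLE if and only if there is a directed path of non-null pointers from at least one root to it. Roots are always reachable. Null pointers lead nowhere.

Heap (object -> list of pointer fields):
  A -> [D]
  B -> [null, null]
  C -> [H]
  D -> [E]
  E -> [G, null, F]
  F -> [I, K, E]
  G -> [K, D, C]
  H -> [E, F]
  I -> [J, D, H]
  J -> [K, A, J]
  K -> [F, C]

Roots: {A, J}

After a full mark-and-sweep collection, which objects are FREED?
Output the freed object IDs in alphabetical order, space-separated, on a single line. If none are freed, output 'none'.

Roots: A J
Mark A: refs=D, marked=A
Mark J: refs=K A J, marked=A J
Mark D: refs=E, marked=A D J
Mark K: refs=F C, marked=A D J K
Mark E: refs=G null F, marked=A D E J K
Mark F: refs=I K E, marked=A D E F J K
Mark C: refs=H, marked=A C D E F J K
Mark G: refs=K D C, marked=A C D E F G J K
Mark I: refs=J D H, marked=A C D E F G I J K
Mark H: refs=E F, marked=A C D E F G H I J K
Unmarked (collected): B

Answer: B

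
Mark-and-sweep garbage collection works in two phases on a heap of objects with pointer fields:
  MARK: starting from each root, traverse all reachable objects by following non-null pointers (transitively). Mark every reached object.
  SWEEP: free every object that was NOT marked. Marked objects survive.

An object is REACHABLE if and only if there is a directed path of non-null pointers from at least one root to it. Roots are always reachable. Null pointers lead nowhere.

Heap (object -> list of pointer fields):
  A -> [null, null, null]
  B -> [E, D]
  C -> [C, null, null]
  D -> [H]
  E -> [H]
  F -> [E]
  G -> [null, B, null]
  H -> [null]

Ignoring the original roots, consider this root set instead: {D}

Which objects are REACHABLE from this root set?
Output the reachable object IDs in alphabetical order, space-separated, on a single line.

Answer: D H

Derivation:
Roots: D
Mark D: refs=H, marked=D
Mark H: refs=null, marked=D H
Unmarked (collected): A B C E F G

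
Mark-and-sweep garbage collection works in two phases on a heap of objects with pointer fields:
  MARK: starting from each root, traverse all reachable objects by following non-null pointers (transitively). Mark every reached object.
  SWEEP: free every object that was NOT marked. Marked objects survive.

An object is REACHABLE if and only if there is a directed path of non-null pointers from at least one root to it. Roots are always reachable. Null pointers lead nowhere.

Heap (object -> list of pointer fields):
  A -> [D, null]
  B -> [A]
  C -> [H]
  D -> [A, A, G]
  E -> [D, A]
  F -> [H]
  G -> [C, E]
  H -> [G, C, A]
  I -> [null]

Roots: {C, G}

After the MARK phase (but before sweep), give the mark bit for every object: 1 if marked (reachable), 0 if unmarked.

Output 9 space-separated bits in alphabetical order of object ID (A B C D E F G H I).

Roots: C G
Mark C: refs=H, marked=C
Mark G: refs=C E, marked=C G
Mark H: refs=G C A, marked=C G H
Mark E: refs=D A, marked=C E G H
Mark A: refs=D null, marked=A C E G H
Mark D: refs=A A G, marked=A C D E G H
Unmarked (collected): B F I

Answer: 1 0 1 1 1 0 1 1 0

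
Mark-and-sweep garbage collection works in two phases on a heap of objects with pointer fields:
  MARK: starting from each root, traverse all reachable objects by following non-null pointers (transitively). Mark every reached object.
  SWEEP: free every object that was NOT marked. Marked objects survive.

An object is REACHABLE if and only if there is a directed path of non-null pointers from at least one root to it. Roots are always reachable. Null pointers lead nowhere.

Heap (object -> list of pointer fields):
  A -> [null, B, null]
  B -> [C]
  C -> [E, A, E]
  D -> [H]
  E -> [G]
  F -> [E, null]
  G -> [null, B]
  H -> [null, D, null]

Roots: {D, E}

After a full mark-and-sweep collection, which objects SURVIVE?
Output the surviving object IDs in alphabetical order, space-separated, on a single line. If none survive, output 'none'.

Answer: A B C D E G H

Derivation:
Roots: D E
Mark D: refs=H, marked=D
Mark E: refs=G, marked=D E
Mark H: refs=null D null, marked=D E H
Mark G: refs=null B, marked=D E G H
Mark B: refs=C, marked=B D E G H
Mark C: refs=E A E, marked=B C D E G H
Mark A: refs=null B null, marked=A B C D E G H
Unmarked (collected): F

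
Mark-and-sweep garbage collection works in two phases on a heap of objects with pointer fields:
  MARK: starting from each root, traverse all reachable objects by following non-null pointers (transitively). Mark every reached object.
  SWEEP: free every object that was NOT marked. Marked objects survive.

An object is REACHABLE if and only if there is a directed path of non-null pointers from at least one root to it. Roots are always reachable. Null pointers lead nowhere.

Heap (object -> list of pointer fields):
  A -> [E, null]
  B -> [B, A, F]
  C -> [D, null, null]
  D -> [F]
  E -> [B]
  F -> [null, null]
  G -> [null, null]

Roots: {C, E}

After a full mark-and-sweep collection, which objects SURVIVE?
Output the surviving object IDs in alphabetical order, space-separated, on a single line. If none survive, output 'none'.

Roots: C E
Mark C: refs=D null null, marked=C
Mark E: refs=B, marked=C E
Mark D: refs=F, marked=C D E
Mark B: refs=B A F, marked=B C D E
Mark F: refs=null null, marked=B C D E F
Mark A: refs=E null, marked=A B C D E F
Unmarked (collected): G

Answer: A B C D E F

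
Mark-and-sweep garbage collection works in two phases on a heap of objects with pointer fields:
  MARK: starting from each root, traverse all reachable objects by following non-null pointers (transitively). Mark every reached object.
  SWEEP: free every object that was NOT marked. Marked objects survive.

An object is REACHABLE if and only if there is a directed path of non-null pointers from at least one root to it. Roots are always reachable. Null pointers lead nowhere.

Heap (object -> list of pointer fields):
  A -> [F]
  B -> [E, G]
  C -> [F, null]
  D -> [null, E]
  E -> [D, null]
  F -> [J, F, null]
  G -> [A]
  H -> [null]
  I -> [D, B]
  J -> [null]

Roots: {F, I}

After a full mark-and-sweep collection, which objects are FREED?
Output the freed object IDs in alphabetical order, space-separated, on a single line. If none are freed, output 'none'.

Roots: F I
Mark F: refs=J F null, marked=F
Mark I: refs=D B, marked=F I
Mark J: refs=null, marked=F I J
Mark D: refs=null E, marked=D F I J
Mark B: refs=E G, marked=B D F I J
Mark E: refs=D null, marked=B D E F I J
Mark G: refs=A, marked=B D E F G I J
Mark A: refs=F, marked=A B D E F G I J
Unmarked (collected): C H

Answer: C H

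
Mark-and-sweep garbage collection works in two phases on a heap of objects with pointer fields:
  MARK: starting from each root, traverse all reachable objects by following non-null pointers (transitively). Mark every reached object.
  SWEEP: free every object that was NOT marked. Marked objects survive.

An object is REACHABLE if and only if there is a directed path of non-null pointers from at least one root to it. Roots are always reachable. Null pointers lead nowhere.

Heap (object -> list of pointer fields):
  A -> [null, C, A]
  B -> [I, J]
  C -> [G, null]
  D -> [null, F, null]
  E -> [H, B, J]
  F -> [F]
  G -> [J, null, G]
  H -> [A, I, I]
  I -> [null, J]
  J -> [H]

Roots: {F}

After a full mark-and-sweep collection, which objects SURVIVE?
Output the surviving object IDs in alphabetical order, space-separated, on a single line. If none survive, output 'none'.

Answer: F

Derivation:
Roots: F
Mark F: refs=F, marked=F
Unmarked (collected): A B C D E G H I J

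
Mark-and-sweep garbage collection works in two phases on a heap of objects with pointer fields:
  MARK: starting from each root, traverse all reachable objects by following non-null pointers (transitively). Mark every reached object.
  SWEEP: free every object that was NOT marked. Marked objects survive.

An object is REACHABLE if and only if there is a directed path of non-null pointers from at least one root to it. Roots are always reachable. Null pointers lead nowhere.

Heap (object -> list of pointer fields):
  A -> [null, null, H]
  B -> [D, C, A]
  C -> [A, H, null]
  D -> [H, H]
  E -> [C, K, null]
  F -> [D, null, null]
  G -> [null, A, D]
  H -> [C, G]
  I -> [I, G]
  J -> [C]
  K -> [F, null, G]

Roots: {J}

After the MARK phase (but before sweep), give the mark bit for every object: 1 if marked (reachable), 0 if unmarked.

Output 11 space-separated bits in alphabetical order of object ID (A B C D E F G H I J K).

Roots: J
Mark J: refs=C, marked=J
Mark C: refs=A H null, marked=C J
Mark A: refs=null null H, marked=A C J
Mark H: refs=C G, marked=A C H J
Mark G: refs=null A D, marked=A C G H J
Mark D: refs=H H, marked=A C D G H J
Unmarked (collected): B E F I K

Answer: 1 0 1 1 0 0 1 1 0 1 0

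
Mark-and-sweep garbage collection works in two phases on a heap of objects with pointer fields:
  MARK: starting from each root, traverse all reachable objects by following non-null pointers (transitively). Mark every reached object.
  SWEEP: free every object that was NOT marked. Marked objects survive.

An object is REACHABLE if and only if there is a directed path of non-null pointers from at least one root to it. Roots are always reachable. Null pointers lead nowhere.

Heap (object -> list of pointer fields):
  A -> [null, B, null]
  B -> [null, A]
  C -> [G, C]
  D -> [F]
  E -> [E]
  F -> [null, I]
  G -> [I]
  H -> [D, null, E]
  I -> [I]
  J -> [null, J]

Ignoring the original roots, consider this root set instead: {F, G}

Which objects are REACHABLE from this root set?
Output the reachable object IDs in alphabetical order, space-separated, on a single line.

Roots: F G
Mark F: refs=null I, marked=F
Mark G: refs=I, marked=F G
Mark I: refs=I, marked=F G I
Unmarked (collected): A B C D E H J

Answer: F G I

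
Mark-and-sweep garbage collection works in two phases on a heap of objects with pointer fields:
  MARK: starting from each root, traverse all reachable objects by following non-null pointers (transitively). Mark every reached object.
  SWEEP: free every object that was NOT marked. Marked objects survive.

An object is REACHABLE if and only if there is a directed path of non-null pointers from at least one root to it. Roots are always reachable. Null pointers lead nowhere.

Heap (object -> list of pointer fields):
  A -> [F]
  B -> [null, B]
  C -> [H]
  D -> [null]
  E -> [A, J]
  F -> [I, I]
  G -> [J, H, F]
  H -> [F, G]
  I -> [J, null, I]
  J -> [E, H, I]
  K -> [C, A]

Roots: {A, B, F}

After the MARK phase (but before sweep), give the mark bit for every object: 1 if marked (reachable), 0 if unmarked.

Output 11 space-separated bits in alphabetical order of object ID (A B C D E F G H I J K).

Answer: 1 1 0 0 1 1 1 1 1 1 0

Derivation:
Roots: A B F
Mark A: refs=F, marked=A
Mark B: refs=null B, marked=A B
Mark F: refs=I I, marked=A B F
Mark I: refs=J null I, marked=A B F I
Mark J: refs=E H I, marked=A B F I J
Mark E: refs=A J, marked=A B E F I J
Mark H: refs=F G, marked=A B E F H I J
Mark G: refs=J H F, marked=A B E F G H I J
Unmarked (collected): C D K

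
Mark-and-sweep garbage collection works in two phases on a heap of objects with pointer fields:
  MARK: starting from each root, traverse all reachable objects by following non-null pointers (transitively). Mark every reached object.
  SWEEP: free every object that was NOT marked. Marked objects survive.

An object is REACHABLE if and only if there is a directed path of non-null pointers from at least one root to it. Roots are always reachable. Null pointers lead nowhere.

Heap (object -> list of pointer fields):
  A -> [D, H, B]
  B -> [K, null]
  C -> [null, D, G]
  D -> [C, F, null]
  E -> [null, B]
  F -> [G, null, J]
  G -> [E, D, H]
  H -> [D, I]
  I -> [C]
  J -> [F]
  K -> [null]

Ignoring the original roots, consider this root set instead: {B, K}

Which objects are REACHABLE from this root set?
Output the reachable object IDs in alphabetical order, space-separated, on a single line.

Answer: B K

Derivation:
Roots: B K
Mark B: refs=K null, marked=B
Mark K: refs=null, marked=B K
Unmarked (collected): A C D E F G H I J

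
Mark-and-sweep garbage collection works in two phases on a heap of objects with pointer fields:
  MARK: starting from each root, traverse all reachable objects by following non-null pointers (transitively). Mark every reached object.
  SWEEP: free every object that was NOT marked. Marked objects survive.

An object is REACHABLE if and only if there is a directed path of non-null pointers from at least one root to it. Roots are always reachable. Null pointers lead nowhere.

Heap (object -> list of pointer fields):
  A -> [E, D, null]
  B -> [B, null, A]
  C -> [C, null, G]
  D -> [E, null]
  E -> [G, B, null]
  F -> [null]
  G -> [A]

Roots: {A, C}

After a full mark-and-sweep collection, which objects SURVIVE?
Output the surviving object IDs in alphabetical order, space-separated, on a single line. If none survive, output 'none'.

Answer: A B C D E G

Derivation:
Roots: A C
Mark A: refs=E D null, marked=A
Mark C: refs=C null G, marked=A C
Mark E: refs=G B null, marked=A C E
Mark D: refs=E null, marked=A C D E
Mark G: refs=A, marked=A C D E G
Mark B: refs=B null A, marked=A B C D E G
Unmarked (collected): F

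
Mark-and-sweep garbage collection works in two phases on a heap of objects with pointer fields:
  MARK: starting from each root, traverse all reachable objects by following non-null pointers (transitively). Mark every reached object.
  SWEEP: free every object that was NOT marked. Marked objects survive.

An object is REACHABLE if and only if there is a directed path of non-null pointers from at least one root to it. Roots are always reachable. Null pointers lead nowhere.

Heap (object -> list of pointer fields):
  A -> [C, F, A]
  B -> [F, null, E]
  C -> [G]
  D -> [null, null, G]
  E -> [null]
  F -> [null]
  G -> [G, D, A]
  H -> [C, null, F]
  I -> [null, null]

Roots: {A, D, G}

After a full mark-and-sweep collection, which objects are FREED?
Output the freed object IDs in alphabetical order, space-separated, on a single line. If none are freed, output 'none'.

Roots: A D G
Mark A: refs=C F A, marked=A
Mark D: refs=null null G, marked=A D
Mark G: refs=G D A, marked=A D G
Mark C: refs=G, marked=A C D G
Mark F: refs=null, marked=A C D F G
Unmarked (collected): B E H I

Answer: B E H I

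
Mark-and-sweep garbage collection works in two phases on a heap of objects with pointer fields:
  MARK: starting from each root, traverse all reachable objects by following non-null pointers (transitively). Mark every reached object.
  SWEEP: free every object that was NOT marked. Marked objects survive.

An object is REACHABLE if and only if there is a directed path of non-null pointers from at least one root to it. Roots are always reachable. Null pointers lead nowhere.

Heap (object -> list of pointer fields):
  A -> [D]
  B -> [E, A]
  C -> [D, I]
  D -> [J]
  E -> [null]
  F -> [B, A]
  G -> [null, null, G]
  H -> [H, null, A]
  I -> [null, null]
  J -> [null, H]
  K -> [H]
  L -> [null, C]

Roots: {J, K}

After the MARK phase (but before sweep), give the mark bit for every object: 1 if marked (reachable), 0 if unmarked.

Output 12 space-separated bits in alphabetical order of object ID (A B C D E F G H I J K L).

Roots: J K
Mark J: refs=null H, marked=J
Mark K: refs=H, marked=J K
Mark H: refs=H null A, marked=H J K
Mark A: refs=D, marked=A H J K
Mark D: refs=J, marked=A D H J K
Unmarked (collected): B C E F G I L

Answer: 1 0 0 1 0 0 0 1 0 1 1 0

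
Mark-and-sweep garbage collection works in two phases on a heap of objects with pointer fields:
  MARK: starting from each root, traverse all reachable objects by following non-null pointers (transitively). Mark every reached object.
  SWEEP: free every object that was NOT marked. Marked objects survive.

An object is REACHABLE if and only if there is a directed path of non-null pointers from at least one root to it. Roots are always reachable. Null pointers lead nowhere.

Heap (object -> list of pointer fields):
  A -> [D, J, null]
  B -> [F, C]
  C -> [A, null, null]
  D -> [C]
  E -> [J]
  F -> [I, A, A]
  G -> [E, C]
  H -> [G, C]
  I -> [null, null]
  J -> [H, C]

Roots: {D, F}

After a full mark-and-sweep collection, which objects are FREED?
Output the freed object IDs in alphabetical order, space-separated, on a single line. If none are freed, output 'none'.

Roots: D F
Mark D: refs=C, marked=D
Mark F: refs=I A A, marked=D F
Mark C: refs=A null null, marked=C D F
Mark I: refs=null null, marked=C D F I
Mark A: refs=D J null, marked=A C D F I
Mark J: refs=H C, marked=A C D F I J
Mark H: refs=G C, marked=A C D F H I J
Mark G: refs=E C, marked=A C D F G H I J
Mark E: refs=J, marked=A C D E F G H I J
Unmarked (collected): B

Answer: B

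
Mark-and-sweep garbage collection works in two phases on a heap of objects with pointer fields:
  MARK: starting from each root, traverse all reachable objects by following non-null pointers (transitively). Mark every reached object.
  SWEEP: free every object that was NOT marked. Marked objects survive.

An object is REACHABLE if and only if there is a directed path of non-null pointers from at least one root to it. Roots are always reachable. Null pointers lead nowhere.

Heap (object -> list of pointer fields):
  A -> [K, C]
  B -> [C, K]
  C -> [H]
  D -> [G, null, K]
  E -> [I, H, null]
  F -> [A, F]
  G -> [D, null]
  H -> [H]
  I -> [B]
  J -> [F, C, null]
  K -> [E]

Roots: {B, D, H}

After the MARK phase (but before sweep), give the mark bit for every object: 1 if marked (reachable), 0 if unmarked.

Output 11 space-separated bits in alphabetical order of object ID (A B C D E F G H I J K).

Answer: 0 1 1 1 1 0 1 1 1 0 1

Derivation:
Roots: B D H
Mark B: refs=C K, marked=B
Mark D: refs=G null K, marked=B D
Mark H: refs=H, marked=B D H
Mark C: refs=H, marked=B C D H
Mark K: refs=E, marked=B C D H K
Mark G: refs=D null, marked=B C D G H K
Mark E: refs=I H null, marked=B C D E G H K
Mark I: refs=B, marked=B C D E G H I K
Unmarked (collected): A F J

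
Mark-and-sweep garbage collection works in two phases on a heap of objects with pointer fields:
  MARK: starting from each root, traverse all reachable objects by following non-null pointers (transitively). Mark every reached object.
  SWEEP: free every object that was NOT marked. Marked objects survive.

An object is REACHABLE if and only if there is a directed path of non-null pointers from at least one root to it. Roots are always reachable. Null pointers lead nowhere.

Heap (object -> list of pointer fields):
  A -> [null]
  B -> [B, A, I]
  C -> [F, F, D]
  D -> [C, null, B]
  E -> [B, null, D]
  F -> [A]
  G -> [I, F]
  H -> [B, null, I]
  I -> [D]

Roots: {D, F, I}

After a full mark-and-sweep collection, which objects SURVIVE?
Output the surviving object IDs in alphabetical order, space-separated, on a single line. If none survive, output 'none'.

Roots: D F I
Mark D: refs=C null B, marked=D
Mark F: refs=A, marked=D F
Mark I: refs=D, marked=D F I
Mark C: refs=F F D, marked=C D F I
Mark B: refs=B A I, marked=B C D F I
Mark A: refs=null, marked=A B C D F I
Unmarked (collected): E G H

Answer: A B C D F I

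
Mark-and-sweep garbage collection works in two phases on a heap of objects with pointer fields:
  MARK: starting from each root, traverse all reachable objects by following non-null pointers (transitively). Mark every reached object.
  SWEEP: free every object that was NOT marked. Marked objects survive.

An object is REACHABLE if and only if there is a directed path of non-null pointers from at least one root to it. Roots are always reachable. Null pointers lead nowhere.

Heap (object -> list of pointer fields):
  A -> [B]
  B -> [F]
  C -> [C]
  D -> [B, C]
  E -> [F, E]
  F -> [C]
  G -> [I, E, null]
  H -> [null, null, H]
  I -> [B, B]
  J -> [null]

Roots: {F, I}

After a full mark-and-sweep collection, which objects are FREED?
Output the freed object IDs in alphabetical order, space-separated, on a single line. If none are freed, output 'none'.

Roots: F I
Mark F: refs=C, marked=F
Mark I: refs=B B, marked=F I
Mark C: refs=C, marked=C F I
Mark B: refs=F, marked=B C F I
Unmarked (collected): A D E G H J

Answer: A D E G H J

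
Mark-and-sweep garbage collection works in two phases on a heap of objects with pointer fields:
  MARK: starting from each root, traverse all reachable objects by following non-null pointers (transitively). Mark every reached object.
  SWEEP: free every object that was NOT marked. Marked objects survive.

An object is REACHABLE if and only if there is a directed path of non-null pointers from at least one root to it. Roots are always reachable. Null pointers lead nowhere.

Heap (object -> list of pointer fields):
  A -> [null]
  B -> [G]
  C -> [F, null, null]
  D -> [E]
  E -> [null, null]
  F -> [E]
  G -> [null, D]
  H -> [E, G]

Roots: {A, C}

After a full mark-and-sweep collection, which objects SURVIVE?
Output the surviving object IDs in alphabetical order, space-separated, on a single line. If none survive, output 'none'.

Roots: A C
Mark A: refs=null, marked=A
Mark C: refs=F null null, marked=A C
Mark F: refs=E, marked=A C F
Mark E: refs=null null, marked=A C E F
Unmarked (collected): B D G H

Answer: A C E F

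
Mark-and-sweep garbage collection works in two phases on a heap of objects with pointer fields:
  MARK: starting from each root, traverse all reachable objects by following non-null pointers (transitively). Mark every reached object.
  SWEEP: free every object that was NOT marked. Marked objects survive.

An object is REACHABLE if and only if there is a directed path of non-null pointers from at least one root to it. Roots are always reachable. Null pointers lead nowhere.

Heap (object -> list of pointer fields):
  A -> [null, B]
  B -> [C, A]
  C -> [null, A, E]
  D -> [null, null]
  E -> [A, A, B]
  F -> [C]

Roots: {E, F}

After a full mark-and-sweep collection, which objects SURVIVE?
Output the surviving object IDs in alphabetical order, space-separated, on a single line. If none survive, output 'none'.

Roots: E F
Mark E: refs=A A B, marked=E
Mark F: refs=C, marked=E F
Mark A: refs=null B, marked=A E F
Mark B: refs=C A, marked=A B E F
Mark C: refs=null A E, marked=A B C E F
Unmarked (collected): D

Answer: A B C E F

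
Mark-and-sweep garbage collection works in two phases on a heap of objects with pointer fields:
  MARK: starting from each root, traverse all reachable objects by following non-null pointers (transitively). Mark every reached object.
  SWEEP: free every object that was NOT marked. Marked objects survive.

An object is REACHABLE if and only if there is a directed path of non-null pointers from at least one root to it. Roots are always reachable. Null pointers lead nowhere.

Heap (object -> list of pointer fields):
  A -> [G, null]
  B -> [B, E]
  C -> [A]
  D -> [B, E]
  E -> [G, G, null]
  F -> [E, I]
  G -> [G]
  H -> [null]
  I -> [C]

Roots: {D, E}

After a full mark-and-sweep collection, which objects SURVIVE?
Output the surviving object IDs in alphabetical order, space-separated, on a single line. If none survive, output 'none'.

Roots: D E
Mark D: refs=B E, marked=D
Mark E: refs=G G null, marked=D E
Mark B: refs=B E, marked=B D E
Mark G: refs=G, marked=B D E G
Unmarked (collected): A C F H I

Answer: B D E G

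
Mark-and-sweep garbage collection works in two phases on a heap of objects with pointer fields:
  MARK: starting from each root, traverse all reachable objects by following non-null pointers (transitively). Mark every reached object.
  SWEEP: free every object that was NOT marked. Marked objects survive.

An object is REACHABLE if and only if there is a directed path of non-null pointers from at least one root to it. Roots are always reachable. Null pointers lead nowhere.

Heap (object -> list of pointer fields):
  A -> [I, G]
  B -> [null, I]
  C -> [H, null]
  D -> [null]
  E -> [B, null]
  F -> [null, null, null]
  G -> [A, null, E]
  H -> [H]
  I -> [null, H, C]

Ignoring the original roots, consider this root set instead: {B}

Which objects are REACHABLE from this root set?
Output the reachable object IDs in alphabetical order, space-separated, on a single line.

Roots: B
Mark B: refs=null I, marked=B
Mark I: refs=null H C, marked=B I
Mark H: refs=H, marked=B H I
Mark C: refs=H null, marked=B C H I
Unmarked (collected): A D E F G

Answer: B C H I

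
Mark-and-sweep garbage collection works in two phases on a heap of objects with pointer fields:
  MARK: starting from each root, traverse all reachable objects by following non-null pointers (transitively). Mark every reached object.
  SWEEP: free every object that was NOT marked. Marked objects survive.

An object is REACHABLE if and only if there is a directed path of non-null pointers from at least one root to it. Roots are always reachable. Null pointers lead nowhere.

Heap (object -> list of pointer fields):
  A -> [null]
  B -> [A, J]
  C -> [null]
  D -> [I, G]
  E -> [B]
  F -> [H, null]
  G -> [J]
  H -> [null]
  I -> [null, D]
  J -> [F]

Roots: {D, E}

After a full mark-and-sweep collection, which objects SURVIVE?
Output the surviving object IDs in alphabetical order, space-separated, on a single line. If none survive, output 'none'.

Answer: A B D E F G H I J

Derivation:
Roots: D E
Mark D: refs=I G, marked=D
Mark E: refs=B, marked=D E
Mark I: refs=null D, marked=D E I
Mark G: refs=J, marked=D E G I
Mark B: refs=A J, marked=B D E G I
Mark J: refs=F, marked=B D E G I J
Mark A: refs=null, marked=A B D E G I J
Mark F: refs=H null, marked=A B D E F G I J
Mark H: refs=null, marked=A B D E F G H I J
Unmarked (collected): C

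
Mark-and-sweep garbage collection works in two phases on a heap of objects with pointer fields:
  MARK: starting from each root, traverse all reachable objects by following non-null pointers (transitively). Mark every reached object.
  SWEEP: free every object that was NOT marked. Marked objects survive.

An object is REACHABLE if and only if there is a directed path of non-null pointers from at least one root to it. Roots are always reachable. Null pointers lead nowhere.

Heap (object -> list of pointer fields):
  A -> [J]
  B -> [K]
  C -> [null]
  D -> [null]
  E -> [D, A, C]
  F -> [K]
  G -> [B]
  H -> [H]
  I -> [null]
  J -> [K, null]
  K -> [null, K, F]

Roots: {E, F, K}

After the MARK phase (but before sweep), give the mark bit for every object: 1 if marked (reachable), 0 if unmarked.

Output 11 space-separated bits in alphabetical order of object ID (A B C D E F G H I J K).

Answer: 1 0 1 1 1 1 0 0 0 1 1

Derivation:
Roots: E F K
Mark E: refs=D A C, marked=E
Mark F: refs=K, marked=E F
Mark K: refs=null K F, marked=E F K
Mark D: refs=null, marked=D E F K
Mark A: refs=J, marked=A D E F K
Mark C: refs=null, marked=A C D E F K
Mark J: refs=K null, marked=A C D E F J K
Unmarked (collected): B G H I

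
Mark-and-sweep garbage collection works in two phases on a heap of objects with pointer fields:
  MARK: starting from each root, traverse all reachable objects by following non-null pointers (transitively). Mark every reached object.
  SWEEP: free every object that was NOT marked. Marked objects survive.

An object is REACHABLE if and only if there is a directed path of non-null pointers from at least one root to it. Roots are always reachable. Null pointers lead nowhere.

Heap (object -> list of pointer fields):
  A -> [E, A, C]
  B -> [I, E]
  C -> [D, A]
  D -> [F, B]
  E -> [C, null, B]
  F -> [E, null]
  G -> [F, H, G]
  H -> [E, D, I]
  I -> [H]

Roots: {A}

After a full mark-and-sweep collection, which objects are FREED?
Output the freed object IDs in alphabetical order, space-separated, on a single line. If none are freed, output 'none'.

Roots: A
Mark A: refs=E A C, marked=A
Mark E: refs=C null B, marked=A E
Mark C: refs=D A, marked=A C E
Mark B: refs=I E, marked=A B C E
Mark D: refs=F B, marked=A B C D E
Mark I: refs=H, marked=A B C D E I
Mark F: refs=E null, marked=A B C D E F I
Mark H: refs=E D I, marked=A B C D E F H I
Unmarked (collected): G

Answer: G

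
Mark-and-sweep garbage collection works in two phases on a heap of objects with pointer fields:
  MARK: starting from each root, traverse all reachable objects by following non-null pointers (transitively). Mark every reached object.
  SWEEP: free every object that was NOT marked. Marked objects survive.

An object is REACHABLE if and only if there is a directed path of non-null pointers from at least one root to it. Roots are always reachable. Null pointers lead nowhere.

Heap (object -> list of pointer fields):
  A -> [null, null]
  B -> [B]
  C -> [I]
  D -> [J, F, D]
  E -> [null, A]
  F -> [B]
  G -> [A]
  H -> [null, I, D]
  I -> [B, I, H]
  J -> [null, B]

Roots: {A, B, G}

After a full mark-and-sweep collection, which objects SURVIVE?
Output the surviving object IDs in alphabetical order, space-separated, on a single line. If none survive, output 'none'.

Answer: A B G

Derivation:
Roots: A B G
Mark A: refs=null null, marked=A
Mark B: refs=B, marked=A B
Mark G: refs=A, marked=A B G
Unmarked (collected): C D E F H I J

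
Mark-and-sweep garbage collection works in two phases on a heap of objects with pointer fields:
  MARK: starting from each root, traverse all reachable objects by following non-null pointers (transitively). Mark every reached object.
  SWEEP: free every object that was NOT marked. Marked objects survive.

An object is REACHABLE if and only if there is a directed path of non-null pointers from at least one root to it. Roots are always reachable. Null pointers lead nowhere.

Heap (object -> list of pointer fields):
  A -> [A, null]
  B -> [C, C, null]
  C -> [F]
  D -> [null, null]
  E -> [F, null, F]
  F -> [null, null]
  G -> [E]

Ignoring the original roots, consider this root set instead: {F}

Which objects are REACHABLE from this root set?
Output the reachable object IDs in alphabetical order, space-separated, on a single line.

Answer: F

Derivation:
Roots: F
Mark F: refs=null null, marked=F
Unmarked (collected): A B C D E G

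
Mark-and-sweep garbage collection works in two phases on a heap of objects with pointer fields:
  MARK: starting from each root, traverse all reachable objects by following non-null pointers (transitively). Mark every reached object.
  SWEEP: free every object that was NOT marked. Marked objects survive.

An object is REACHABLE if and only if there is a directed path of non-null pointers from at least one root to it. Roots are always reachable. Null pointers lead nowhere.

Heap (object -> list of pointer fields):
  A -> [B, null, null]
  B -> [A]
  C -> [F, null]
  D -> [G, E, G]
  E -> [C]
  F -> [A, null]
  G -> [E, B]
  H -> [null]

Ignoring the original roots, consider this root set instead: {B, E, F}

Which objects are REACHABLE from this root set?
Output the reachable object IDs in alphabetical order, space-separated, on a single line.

Answer: A B C E F

Derivation:
Roots: B E F
Mark B: refs=A, marked=B
Mark E: refs=C, marked=B E
Mark F: refs=A null, marked=B E F
Mark A: refs=B null null, marked=A B E F
Mark C: refs=F null, marked=A B C E F
Unmarked (collected): D G H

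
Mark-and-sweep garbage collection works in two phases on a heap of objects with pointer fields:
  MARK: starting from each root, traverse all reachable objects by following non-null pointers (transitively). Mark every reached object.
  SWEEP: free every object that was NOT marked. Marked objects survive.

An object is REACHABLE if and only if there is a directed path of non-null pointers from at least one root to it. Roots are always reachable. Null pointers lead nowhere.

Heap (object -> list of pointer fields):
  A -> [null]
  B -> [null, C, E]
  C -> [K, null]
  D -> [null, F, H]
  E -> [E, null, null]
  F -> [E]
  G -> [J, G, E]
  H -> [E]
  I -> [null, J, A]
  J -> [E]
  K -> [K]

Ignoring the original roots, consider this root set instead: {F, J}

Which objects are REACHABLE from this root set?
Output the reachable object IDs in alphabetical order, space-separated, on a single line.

Answer: E F J

Derivation:
Roots: F J
Mark F: refs=E, marked=F
Mark J: refs=E, marked=F J
Mark E: refs=E null null, marked=E F J
Unmarked (collected): A B C D G H I K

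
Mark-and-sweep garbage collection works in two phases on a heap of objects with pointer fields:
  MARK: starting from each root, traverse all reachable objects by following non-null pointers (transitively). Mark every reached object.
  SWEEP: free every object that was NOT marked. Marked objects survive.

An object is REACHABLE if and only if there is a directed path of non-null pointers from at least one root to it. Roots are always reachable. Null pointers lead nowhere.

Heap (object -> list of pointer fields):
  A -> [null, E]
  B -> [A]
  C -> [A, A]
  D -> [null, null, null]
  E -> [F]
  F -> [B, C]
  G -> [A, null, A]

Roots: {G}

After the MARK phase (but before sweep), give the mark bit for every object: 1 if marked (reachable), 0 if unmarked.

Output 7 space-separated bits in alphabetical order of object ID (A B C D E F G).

Roots: G
Mark G: refs=A null A, marked=G
Mark A: refs=null E, marked=A G
Mark E: refs=F, marked=A E G
Mark F: refs=B C, marked=A E F G
Mark B: refs=A, marked=A B E F G
Mark C: refs=A A, marked=A B C E F G
Unmarked (collected): D

Answer: 1 1 1 0 1 1 1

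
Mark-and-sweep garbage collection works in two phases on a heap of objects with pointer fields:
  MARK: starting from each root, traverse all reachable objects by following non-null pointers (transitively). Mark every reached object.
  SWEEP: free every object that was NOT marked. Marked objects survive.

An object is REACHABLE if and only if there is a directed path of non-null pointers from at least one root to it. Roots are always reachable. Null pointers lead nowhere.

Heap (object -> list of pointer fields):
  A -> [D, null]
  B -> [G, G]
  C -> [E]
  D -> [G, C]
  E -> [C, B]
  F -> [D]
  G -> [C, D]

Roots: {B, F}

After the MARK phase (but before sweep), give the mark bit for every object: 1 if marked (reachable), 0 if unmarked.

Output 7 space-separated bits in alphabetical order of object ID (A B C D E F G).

Roots: B F
Mark B: refs=G G, marked=B
Mark F: refs=D, marked=B F
Mark G: refs=C D, marked=B F G
Mark D: refs=G C, marked=B D F G
Mark C: refs=E, marked=B C D F G
Mark E: refs=C B, marked=B C D E F G
Unmarked (collected): A

Answer: 0 1 1 1 1 1 1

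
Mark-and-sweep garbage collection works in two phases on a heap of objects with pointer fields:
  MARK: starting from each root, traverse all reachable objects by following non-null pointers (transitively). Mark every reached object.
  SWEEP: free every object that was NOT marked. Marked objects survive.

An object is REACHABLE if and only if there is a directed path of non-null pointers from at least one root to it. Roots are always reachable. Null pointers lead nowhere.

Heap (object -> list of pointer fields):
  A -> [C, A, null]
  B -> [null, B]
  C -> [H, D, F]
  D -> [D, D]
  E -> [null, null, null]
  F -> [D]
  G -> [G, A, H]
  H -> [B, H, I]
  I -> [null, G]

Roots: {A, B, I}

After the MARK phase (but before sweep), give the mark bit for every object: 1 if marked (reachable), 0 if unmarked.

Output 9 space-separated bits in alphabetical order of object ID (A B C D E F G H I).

Roots: A B I
Mark A: refs=C A null, marked=A
Mark B: refs=null B, marked=A B
Mark I: refs=null G, marked=A B I
Mark C: refs=H D F, marked=A B C I
Mark G: refs=G A H, marked=A B C G I
Mark H: refs=B H I, marked=A B C G H I
Mark D: refs=D D, marked=A B C D G H I
Mark F: refs=D, marked=A B C D F G H I
Unmarked (collected): E

Answer: 1 1 1 1 0 1 1 1 1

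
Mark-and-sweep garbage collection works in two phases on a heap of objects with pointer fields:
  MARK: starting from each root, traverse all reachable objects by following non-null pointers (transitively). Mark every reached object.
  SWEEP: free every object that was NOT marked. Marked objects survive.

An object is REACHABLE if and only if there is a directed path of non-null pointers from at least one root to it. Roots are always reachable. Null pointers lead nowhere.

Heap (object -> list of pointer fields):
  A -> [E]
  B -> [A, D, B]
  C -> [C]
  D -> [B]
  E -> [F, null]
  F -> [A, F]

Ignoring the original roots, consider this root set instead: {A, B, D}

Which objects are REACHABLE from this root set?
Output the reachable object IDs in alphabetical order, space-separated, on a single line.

Answer: A B D E F

Derivation:
Roots: A B D
Mark A: refs=E, marked=A
Mark B: refs=A D B, marked=A B
Mark D: refs=B, marked=A B D
Mark E: refs=F null, marked=A B D E
Mark F: refs=A F, marked=A B D E F
Unmarked (collected): C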